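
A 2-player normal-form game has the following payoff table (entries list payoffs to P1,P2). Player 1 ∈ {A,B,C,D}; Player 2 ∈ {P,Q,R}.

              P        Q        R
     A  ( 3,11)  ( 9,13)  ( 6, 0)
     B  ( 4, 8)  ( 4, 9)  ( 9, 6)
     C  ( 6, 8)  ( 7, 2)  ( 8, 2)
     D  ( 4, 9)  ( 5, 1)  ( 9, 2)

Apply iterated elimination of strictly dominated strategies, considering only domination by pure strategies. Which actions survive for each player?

Remaining: P1:{A,C} P2:{P,Q}

P2 drop R (P beats it: A:11>0 B:8>6 C:8>2 D:9>2)
P1 drop B (C beats it: P:6>4 Q:7>4)
P1 drop D (C beats it: P:6>4 Q:7>5)
P1→{A,C} P2→{P,Q}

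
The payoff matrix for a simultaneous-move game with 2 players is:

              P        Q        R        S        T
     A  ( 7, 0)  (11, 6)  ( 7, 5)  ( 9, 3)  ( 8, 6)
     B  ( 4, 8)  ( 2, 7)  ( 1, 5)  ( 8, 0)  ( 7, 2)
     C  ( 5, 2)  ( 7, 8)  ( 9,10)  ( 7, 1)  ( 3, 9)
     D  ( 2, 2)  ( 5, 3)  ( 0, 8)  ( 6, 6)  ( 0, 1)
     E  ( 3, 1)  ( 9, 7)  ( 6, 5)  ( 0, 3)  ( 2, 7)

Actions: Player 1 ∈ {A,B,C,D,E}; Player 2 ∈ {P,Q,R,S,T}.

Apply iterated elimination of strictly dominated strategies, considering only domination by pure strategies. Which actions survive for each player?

Remaining: P1:{A,C} P2:{Q,R,T}

P1 drop B (A beats it: P:7>4 Q:11>2 R:7>1 S:9>8 T:8>7)
P1 drop D (A beats it: P:7>2 Q:11>5 R:7>0 S:9>6 T:8>0)
P1 drop E (A beats it: P:7>3 Q:11>9 R:7>6 S:9>0 T:8>2)
P2 drop P (Q beats it: A:6>0 C:8>2)
P2 drop S (Q beats it: A:6>3 C:8>1)
P1→{A,C} P2→{Q,R,T}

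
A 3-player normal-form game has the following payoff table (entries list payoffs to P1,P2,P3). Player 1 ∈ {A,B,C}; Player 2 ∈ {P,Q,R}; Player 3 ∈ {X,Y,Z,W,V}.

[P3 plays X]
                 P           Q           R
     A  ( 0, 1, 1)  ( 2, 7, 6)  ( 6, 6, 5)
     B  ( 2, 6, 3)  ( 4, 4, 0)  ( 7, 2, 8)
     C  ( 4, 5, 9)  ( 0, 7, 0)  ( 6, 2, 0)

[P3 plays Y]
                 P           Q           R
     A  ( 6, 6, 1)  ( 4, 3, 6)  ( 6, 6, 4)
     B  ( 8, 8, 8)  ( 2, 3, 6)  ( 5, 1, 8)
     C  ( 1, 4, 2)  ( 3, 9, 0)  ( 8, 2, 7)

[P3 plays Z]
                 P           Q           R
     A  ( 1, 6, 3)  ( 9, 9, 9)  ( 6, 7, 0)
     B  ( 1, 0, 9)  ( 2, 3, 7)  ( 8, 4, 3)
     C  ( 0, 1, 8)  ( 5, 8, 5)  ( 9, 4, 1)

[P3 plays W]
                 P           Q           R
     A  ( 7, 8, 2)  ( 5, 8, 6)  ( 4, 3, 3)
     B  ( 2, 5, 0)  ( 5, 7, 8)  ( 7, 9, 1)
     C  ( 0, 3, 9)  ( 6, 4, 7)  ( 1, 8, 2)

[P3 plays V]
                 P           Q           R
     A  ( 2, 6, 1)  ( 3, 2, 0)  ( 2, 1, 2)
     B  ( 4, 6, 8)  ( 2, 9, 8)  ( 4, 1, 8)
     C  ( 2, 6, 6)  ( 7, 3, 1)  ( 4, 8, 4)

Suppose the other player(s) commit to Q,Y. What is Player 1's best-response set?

P1 best: {A}

u_1(A vs Q,Y) = 4
u_1(B vs Q,Y) = 2
u_1(C vs Q,Y) = 3
max payoff 4 at {A}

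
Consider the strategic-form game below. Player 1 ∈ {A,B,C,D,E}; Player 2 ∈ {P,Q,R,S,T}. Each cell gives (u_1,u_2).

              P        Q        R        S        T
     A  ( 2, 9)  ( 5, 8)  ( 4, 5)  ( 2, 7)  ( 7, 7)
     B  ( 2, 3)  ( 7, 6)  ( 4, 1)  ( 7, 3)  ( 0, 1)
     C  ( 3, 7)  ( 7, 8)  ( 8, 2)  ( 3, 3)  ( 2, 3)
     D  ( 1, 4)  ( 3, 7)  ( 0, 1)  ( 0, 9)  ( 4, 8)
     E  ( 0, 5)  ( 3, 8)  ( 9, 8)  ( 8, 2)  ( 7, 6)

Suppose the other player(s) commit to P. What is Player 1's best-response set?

BR_1 = {C}

u_1(A vs P) = 2
u_1(B vs P) = 2
u_1(C vs P) = 3
u_1(D vs P) = 1
u_1(E vs P) = 0
max payoff 3 at {C}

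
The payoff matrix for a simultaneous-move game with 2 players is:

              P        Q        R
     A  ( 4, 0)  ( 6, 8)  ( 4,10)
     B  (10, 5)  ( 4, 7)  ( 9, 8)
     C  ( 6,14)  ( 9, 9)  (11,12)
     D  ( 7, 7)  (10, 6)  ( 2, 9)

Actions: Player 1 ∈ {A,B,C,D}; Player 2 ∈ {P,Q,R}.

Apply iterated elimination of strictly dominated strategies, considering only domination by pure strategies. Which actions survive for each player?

Survivors P1:{B,C} P2:{P,R}

P1 drop A (C beats it: P:6>4 Q:9>6 R:11>4)
P2 drop Q (R beats it: B:8>7 C:12>9 D:9>6)
P1 drop D (B beats it: P:10>7 R:9>2)
P1→{B,C} P2→{P,R}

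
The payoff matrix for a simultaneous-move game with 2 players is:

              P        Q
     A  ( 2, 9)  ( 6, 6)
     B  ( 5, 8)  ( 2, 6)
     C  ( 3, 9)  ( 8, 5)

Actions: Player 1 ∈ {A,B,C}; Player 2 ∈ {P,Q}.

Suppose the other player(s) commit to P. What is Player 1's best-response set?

u_1(A vs P) = 2
u_1(B vs P) = 5
u_1(C vs P) = 3
max payoff 5 at {B}

BR_1 = {B}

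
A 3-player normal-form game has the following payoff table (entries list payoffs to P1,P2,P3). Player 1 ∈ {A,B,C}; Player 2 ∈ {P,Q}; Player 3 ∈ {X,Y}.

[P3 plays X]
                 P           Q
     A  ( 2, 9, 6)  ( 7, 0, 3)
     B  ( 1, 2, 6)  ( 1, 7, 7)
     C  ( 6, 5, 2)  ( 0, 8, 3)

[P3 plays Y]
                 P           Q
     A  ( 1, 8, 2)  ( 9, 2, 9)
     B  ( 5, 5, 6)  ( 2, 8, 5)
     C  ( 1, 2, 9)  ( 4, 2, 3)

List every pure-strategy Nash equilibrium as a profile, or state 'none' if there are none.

(A,P,X): not NE [P1→C gives 6>2]
(A,P,Y): not NE [P1→B gives 5>1; P3→X gives 6>2]
(A,Q,X): not NE [P2→P gives 9>0; P3→Y gives 9>3]
(A,Q,Y): not NE [P2→P gives 8>2]
(B,P,X): not NE [P1→C gives 6>1; P2→Q gives 7>2]
(B,P,Y): not NE [P2→Q gives 8>5]
(B,Q,X): not NE [P1→A gives 7>1]
(B,Q,Y): not NE [P1→A gives 9>2; P3→X gives 7>5]
(C,P,X): not NE [P2→Q gives 8>5; P3→Y gives 9>2]
(C,P,Y): not NE [P1→B gives 5>1]
(C,Q,X): not NE [P1→A gives 7>0]
(C,Q,Y): not NE [P1→A gives 9>4]

Equilibria: none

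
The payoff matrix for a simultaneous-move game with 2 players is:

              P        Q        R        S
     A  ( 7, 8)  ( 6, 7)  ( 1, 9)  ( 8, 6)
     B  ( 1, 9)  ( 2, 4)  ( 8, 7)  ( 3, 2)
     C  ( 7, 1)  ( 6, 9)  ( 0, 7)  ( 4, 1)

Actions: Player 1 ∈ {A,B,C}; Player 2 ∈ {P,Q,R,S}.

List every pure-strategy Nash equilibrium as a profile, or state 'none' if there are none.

Nash profiles: (C,Q)

(A,P): not NE [P2→R gives 9>8]
(A,Q): not NE [P2→R gives 9>7]
(A,R): not NE [P1→B gives 8>1]
(A,S): not NE [P2→R gives 9>6]
(B,P): not NE [P1→C gives 7>1]
(B,Q): not NE [P1→C gives 6>2; P2→P gives 9>4]
(B,R): not NE [P2→P gives 9>7]
(B,S): not NE [P1→A gives 8>3; P2→P gives 9>2]
(C,P): not NE [P2→Q gives 9>1]
(C,Q): NE
(C,R): not NE [P1→B gives 8>0; P2→Q gives 9>7]
(C,S): not NE [P1→A gives 8>4; P2→Q gives 9>1]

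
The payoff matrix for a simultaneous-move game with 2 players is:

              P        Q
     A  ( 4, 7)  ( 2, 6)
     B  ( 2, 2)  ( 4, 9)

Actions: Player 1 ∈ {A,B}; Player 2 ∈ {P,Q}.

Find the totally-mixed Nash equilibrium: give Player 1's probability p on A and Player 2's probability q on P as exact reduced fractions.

p=7/8, q=1/2

P1 indiff ⇒ q·4+(1-q)·2 = q·2+(1-q)·4 ⇒ q(2) = (1-q)(2) ⇒ q = 1/2
P2 indiff ⇒ p·7+(1-p)·2 = p·6+(1-p)·9 ⇒ p(1) = (1-p)(7) ⇒ p = 7/8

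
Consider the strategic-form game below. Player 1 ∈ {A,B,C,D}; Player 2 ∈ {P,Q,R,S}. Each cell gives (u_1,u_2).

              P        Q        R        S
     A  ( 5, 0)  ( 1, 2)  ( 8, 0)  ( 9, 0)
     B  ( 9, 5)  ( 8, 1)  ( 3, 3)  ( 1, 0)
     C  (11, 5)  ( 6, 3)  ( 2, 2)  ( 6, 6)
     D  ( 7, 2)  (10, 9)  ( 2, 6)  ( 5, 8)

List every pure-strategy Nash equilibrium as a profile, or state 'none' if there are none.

(A,P): not NE [P1→C gives 11>5; P2→Q gives 2>0]
(A,Q): not NE [P1→D gives 10>1]
(A,R): not NE [P2→Q gives 2>0]
(A,S): not NE [P2→Q gives 2>0]
(B,P): not NE [P1→C gives 11>9]
(B,Q): not NE [P1→D gives 10>8; P2→P gives 5>1]
(B,R): not NE [P1→A gives 8>3; P2→P gives 5>3]
(B,S): not NE [P1→A gives 9>1; P2→P gives 5>0]
(C,P): not NE [P2→S gives 6>5]
(C,Q): not NE [P1→D gives 10>6; P2→S gives 6>3]
(C,R): not NE [P1→A gives 8>2; P2→S gives 6>2]
(C,S): not NE [P1→A gives 9>6]
(D,P): not NE [P1→C gives 11>7; P2→Q gives 9>2]
(D,Q): NE
(D,R): not NE [P1→A gives 8>2; P2→Q gives 9>6]
(D,S): not NE [P1→A gives 9>5; P2→Q gives 9>8]

Nash profiles: (D,Q)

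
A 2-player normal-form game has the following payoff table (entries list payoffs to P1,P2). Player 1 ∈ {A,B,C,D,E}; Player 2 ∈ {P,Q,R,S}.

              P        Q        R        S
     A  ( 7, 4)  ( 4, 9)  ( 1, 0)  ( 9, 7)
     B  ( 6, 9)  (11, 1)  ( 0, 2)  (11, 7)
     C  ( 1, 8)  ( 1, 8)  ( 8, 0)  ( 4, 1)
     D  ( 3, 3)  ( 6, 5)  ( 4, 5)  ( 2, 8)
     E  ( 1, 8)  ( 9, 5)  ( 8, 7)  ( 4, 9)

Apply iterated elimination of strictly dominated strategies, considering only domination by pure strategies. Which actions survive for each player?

Remaining: P1:{A,B} P2:{P,Q,S}

P2 drop R (S beats it: A:7>0 B:7>2 C:1>0 D:8>5 E:9>7)
P1 drop C (A beats it: P:7>1 Q:4>1 S:9>4)
P1 drop D (B beats it: P:6>3 Q:11>6 S:11>2)
P1 drop E (B beats it: P:6>1 Q:11>9 S:11>4)
P1→{A,B} P2→{P,Q,S}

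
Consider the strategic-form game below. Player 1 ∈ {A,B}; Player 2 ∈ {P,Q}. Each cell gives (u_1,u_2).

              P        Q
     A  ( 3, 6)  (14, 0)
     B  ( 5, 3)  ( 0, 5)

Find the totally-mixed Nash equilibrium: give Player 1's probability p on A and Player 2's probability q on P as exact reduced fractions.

P1 mixes 1/4 on A; P2 mixes 7/8 on P

P1 indiff ⇒ q·3+(1-q)·14 = q·5+(1-q)·0 ⇒ q(-2) = (1-q)(-14) ⇒ q = 7/8
P2 indiff ⇒ p·6+(1-p)·3 = p·0+(1-p)·5 ⇒ p(6) = (1-p)(2) ⇒ p = 1/4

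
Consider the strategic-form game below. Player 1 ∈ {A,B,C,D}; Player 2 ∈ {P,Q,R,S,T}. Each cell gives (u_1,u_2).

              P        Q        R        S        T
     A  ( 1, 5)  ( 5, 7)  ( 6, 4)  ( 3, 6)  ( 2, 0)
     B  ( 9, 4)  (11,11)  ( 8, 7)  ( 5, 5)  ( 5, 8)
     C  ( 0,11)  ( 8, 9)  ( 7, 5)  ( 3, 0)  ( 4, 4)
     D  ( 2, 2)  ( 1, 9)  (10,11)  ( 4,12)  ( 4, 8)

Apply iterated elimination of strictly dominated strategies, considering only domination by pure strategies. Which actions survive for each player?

IESDS → P1:{B,D} P2:{Q,R,S}

P1 drop A (B beats it: P:9>1 Q:11>5 R:8>6 S:5>3 T:5>2)
P1 drop C (B beats it: P:9>0 Q:11>8 R:8>7 S:5>3 T:5>4)
P2 drop P (Q beats it: B:11>4 D:9>2)
P2 drop T (Q beats it: B:11>8 D:9>8)
P1→{B,D} P2→{Q,R,S}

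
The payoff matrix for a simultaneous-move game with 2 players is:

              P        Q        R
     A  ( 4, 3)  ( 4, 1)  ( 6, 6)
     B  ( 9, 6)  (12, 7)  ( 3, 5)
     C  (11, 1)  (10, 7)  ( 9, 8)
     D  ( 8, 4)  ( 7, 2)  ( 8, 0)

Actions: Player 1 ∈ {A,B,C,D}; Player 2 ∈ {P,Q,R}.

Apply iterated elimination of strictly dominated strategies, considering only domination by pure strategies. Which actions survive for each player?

Survivors P1:{B,C} P2:{Q,R}

P1 drop A (C beats it: P:11>4 Q:10>4 R:9>6)
P1 drop D (C beats it: P:11>8 Q:10>7 R:9>8)
P2 drop P (Q beats it: B:7>6 C:7>1)
P1→{B,C} P2→{Q,R}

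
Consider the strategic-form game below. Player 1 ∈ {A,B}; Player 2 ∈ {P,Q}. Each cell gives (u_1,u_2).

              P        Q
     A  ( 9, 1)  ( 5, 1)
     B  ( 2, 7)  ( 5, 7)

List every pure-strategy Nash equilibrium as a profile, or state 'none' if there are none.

(A,P): NE
(A,Q): NE
(B,P): not NE [P1→A gives 9>2]
(B,Q): NE

Nash profiles: (A,P), (A,Q), (B,Q)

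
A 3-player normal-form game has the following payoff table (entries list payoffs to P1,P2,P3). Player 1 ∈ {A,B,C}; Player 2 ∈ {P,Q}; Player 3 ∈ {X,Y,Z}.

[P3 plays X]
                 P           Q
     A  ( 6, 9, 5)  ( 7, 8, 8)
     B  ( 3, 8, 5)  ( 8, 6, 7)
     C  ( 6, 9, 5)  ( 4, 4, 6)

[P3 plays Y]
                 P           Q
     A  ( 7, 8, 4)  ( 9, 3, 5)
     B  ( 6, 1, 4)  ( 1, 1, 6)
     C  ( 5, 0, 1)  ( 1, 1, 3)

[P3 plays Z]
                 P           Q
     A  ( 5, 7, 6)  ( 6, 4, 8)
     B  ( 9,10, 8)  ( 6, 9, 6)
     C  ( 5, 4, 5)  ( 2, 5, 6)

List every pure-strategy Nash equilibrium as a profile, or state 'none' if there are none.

Nash profiles: (B,P,Z), (C,P,X)

(A,P,X): not NE [P3→Z gives 6>5]
(A,P,Y): not NE [P3→Z gives 6>4]
(A,P,Z): not NE [P1→B gives 9>5]
(A,Q,X): not NE [P1→B gives 8>7; P2→P gives 9>8]
(A,Q,Y): not NE [P2→P gives 8>3; P3→Z gives 8>5]
(A,Q,Z): not NE [P2→P gives 7>4]
(B,P,X): not NE [P1→C gives 6>3; P3→Z gives 8>5]
(B,P,Y): not NE [P1→A gives 7>6; P3→Z gives 8>4]
(B,P,Z): NE
(B,Q,X): not NE [P2→P gives 8>6]
(B,Q,Y): not NE [P1→A gives 9>1; P3→X gives 7>6]
(B,Q,Z): not NE [P2→P gives 10>9; P3→X gives 7>6]
(C,P,X): NE
(C,P,Y): not NE [P1→A gives 7>5; P2→Q gives 1>0; P3→Z gives 5>1]
(C,P,Z): not NE [P1→B gives 9>5; P2→Q gives 5>4]
(C,Q,X): not NE [P1→B gives 8>4; P2→P gives 9>4]
(C,Q,Y): not NE [P1→A gives 9>1; P3→Z gives 6>3]
(C,Q,Z): not NE [P1→B gives 6>2]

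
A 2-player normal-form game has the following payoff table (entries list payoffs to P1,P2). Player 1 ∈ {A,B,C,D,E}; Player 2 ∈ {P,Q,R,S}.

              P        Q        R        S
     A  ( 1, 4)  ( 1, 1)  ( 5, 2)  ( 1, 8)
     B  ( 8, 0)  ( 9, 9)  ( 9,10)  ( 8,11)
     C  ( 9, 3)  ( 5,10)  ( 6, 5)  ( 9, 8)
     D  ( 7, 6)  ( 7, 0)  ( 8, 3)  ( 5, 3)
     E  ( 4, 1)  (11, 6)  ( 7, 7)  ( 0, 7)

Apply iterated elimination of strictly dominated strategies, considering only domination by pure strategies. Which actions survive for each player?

P1 drop A (B beats it: P:8>1 Q:9>1 R:9>5 S:8>1)
P1 drop D (B beats it: P:8>7 Q:9>7 R:9>8 S:8>5)
P2 drop P (Q beats it: B:9>0 C:10>3 E:6>1)
P1→{B,C,E} P2→{Q,R,S}

Remaining: P1:{B,C,E} P2:{Q,R,S}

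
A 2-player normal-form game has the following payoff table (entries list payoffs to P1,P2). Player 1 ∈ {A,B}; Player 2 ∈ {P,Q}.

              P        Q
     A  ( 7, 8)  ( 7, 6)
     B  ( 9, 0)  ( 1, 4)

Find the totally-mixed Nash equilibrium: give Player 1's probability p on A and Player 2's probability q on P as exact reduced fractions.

p=2/3, q=3/4

P1 indiff ⇒ q·7+(1-q)·7 = q·9+(1-q)·1 ⇒ q(-2) = (1-q)(-6) ⇒ q = 3/4
P2 indiff ⇒ p·8+(1-p)·0 = p·6+(1-p)·4 ⇒ p(2) = (1-p)(4) ⇒ p = 2/3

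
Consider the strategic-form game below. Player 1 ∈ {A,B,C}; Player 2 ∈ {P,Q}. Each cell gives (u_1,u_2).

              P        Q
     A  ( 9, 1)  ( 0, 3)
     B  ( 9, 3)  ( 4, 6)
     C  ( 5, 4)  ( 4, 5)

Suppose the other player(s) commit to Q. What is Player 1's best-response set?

u_1(A vs Q) = 0
u_1(B vs Q) = 4
u_1(C vs Q) = 4
max payoff 4 at {B,C}

argmax u_1 = {B,C}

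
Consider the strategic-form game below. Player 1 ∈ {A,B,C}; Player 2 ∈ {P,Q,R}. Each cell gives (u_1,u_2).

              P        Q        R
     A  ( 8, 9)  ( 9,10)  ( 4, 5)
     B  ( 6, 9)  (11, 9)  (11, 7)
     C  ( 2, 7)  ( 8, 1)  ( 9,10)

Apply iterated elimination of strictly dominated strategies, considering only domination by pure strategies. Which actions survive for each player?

P1 drop C (B beats it: P:6>2 Q:11>8 R:11>9)
P2 drop R (P beats it: A:9>5 B:9>7)
P1→{A,B} P2→{P,Q}

IESDS → P1:{A,B} P2:{P,Q}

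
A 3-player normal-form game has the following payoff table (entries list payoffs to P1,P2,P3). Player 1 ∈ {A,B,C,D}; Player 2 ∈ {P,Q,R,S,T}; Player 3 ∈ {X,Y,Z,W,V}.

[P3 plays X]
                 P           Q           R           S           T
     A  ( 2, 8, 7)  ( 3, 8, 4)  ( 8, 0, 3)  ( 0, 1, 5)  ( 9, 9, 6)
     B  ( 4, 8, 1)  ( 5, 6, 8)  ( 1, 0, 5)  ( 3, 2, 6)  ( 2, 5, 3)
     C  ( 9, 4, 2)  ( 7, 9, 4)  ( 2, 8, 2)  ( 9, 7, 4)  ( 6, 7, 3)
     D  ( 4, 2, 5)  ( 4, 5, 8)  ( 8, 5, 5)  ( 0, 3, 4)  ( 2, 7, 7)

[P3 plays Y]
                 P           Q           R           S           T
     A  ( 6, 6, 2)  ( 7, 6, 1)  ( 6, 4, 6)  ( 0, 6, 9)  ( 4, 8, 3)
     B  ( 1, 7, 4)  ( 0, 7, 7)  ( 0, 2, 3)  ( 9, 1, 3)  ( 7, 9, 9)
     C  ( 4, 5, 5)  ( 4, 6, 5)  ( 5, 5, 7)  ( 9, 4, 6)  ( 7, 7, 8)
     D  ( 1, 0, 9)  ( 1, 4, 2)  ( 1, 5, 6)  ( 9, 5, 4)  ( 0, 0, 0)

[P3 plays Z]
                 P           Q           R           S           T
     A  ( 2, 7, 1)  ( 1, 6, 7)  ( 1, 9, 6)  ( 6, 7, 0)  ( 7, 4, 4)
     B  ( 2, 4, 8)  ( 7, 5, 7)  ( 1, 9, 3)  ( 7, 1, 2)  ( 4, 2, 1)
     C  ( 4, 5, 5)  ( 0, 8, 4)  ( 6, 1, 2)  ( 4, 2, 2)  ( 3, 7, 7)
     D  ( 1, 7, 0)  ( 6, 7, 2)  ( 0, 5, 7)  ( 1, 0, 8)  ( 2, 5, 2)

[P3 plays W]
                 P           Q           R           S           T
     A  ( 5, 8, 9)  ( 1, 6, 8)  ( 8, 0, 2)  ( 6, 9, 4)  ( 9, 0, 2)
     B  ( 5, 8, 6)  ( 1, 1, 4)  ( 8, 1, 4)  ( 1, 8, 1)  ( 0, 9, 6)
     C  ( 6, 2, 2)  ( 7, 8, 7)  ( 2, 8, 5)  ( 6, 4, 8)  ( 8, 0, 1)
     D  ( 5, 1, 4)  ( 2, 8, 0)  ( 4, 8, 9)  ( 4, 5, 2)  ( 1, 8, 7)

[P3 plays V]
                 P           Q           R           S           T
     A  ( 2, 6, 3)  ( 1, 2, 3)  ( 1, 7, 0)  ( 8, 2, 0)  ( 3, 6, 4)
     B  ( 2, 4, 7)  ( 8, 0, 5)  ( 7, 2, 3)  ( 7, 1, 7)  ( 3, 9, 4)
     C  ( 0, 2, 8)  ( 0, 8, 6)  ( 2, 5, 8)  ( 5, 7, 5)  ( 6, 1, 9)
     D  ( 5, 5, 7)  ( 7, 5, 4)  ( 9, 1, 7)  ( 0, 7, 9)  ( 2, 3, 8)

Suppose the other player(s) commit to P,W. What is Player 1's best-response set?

argmax u_1 = {C}

u_1(A vs P,W) = 5
u_1(B vs P,W) = 5
u_1(C vs P,W) = 6
u_1(D vs P,W) = 5
max payoff 6 at {C}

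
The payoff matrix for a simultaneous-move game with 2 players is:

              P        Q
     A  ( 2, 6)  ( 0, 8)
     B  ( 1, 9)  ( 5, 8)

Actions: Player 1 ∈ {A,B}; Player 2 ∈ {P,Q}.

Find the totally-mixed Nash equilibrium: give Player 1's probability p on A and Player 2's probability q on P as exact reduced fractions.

P1 mixes 1/3 on A; P2 mixes 5/6 on P

P1 indiff ⇒ q·2+(1-q)·0 = q·1+(1-q)·5 ⇒ q(1) = (1-q)(5) ⇒ q = 5/6
P2 indiff ⇒ p·6+(1-p)·9 = p·8+(1-p)·8 ⇒ p(-2) = (1-p)(-1) ⇒ p = 1/3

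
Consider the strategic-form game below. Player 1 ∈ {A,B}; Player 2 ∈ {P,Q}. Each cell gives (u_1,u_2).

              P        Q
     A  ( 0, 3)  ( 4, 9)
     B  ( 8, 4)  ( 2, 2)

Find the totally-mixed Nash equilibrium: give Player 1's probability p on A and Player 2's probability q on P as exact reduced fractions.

P1 indiff ⇒ q·0+(1-q)·4 = q·8+(1-q)·2 ⇒ q(-8) = (1-q)(-2) ⇒ q = 1/5
P2 indiff ⇒ p·3+(1-p)·4 = p·9+(1-p)·2 ⇒ p(-6) = (1-p)(-2) ⇒ p = 1/4

p=1/4, q=1/5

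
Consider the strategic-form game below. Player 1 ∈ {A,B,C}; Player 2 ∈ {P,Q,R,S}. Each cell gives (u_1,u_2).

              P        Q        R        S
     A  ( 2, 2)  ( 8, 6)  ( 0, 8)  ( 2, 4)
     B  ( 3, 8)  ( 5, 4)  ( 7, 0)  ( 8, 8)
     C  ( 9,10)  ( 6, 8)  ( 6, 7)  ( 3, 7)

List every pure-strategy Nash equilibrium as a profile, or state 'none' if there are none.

PSNE = {(B,S), (C,P)}

(A,P): not NE [P1→C gives 9>2; P2→R gives 8>2]
(A,Q): not NE [P2→R gives 8>6]
(A,R): not NE [P1→B gives 7>0]
(A,S): not NE [P1→B gives 8>2; P2→R gives 8>4]
(B,P): not NE [P1→C gives 9>3]
(B,Q): not NE [P1→A gives 8>5; P2→S gives 8>4]
(B,R): not NE [P2→S gives 8>0]
(B,S): NE
(C,P): NE
(C,Q): not NE [P1→A gives 8>6; P2→P gives 10>8]
(C,R): not NE [P1→B gives 7>6; P2→P gives 10>7]
(C,S): not NE [P1→B gives 8>3; P2→P gives 10>7]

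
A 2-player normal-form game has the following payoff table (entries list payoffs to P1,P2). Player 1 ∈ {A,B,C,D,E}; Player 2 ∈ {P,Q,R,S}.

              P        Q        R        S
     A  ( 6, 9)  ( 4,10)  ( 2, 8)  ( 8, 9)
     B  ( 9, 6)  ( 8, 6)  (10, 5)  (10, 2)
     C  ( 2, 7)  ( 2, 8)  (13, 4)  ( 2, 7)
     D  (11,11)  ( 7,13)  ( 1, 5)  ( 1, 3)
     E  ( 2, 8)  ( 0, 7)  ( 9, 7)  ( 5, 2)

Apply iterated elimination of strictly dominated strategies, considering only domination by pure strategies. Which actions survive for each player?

P1 drop A (B beats it: P:9>6 Q:8>4 R:10>2 S:10>8)
P1 drop E (B beats it: P:9>2 Q:8>0 R:10>9 S:10>5)
P2 drop R (P beats it: B:6>5 C:7>4 D:11>5)
P1 drop C (B beats it: P:9>2 Q:8>2 S:10>2)
P2 drop S (P beats it: B:6>2 D:11>3)
P1→{B,D} P2→{P,Q}

Survivors P1:{B,D} P2:{P,Q}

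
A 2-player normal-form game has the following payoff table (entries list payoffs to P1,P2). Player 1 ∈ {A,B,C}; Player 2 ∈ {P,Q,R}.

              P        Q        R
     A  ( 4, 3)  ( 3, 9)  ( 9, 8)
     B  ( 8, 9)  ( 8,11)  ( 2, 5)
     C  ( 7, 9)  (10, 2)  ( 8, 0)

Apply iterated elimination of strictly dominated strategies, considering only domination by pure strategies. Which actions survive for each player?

P2 drop R (Q beats it: A:9>8 B:11>5 C:2>0)
P1 drop A (B beats it: P:8>4 Q:8>3)
P1→{B,C} P2→{P,Q}

Survivors P1:{B,C} P2:{P,Q}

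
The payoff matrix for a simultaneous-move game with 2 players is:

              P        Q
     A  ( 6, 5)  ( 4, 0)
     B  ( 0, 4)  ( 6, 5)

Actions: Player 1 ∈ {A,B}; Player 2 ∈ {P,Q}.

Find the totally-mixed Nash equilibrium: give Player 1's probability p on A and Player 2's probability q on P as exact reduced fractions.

P1 indiff ⇒ q·6+(1-q)·4 = q·0+(1-q)·6 ⇒ q(6) = (1-q)(2) ⇒ q = 1/4
P2 indiff ⇒ p·5+(1-p)·4 = p·0+(1-p)·5 ⇒ p(5) = (1-p)(1) ⇒ p = 1/6

p=1/6, q=1/4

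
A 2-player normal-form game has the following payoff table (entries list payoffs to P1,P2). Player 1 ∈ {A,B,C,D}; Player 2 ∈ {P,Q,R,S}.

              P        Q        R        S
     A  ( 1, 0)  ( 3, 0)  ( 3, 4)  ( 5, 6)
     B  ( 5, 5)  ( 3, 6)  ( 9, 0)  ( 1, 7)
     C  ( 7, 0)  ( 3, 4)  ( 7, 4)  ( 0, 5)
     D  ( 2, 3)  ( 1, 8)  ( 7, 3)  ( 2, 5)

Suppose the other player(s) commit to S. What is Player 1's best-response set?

argmax u_1 = {A}

u_1(A vs S) = 5
u_1(B vs S) = 1
u_1(C vs S) = 0
u_1(D vs S) = 2
max payoff 5 at {A}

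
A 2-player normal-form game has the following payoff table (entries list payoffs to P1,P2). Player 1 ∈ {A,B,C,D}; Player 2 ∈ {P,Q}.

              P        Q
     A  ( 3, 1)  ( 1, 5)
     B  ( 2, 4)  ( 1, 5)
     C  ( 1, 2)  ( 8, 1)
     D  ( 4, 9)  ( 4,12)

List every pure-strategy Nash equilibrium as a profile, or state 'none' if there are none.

(A,P): not NE [P1→D gives 4>3; P2→Q gives 5>1]
(A,Q): not NE [P1→C gives 8>1]
(B,P): not NE [P1→D gives 4>2; P2→Q gives 5>4]
(B,Q): not NE [P1→C gives 8>1]
(C,P): not NE [P1→D gives 4>1]
(C,Q): not NE [P2→P gives 2>1]
(D,P): not NE [P2→Q gives 12>9]
(D,Q): not NE [P1→C gives 8>4]

Equilibria: none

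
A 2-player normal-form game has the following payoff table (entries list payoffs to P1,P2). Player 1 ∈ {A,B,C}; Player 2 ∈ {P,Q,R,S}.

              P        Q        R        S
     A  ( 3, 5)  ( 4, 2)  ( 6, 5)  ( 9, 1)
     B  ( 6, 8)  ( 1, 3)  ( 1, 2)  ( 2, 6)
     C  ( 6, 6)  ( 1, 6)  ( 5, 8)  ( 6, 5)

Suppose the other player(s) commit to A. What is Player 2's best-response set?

u_2(P vs A) = 5
u_2(Q vs A) = 2
u_2(R vs A) = 5
u_2(S vs A) = 1
max payoff 5 at {P,R}

P2 best: {P,R}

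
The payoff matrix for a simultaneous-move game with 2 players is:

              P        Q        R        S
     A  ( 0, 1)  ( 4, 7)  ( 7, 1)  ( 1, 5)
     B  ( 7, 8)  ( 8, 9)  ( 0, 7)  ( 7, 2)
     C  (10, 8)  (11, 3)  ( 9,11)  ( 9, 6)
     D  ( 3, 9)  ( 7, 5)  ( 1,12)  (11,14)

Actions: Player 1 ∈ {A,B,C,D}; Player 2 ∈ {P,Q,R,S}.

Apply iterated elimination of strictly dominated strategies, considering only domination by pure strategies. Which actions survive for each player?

P1 drop A (C beats it: P:10>0 Q:11>4 R:9>7 S:9>1)
P1 drop B (C beats it: P:10>7 Q:11>8 R:9>0 S:9>7)
P2 drop P (R beats it: C:11>8 D:12>9)
P2 drop Q (R beats it: C:11>3 D:12>5)
P1→{C,D} P2→{R,S}

Survivors P1:{C,D} P2:{R,S}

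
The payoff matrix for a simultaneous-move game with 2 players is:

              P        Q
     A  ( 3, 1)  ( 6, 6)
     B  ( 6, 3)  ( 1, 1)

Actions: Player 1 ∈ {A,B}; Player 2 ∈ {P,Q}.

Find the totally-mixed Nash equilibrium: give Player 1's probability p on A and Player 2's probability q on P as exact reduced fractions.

P1 indiff ⇒ q·3+(1-q)·6 = q·6+(1-q)·1 ⇒ q(-3) = (1-q)(-5) ⇒ q = 5/8
P2 indiff ⇒ p·1+(1-p)·3 = p·6+(1-p)·1 ⇒ p(-5) = (1-p)(-2) ⇒ p = 2/7

p=2/7, q=5/8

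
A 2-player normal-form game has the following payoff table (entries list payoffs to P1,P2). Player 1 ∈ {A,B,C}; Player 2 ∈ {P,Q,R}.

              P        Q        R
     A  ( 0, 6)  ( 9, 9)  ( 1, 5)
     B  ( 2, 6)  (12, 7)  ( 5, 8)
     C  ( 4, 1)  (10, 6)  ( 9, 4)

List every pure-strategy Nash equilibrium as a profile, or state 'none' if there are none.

(A,P): not NE [P1→C gives 4>0; P2→Q gives 9>6]
(A,Q): not NE [P1→B gives 12>9]
(A,R): not NE [P1→C gives 9>1; P2→Q gives 9>5]
(B,P): not NE [P1→C gives 4>2; P2→R gives 8>6]
(B,Q): not NE [P2→R gives 8>7]
(B,R): not NE [P1→C gives 9>5]
(C,P): not NE [P2→Q gives 6>1]
(C,Q): not NE [P1→B gives 12>10]
(C,R): not NE [P2→Q gives 6>4]

PSNE: ∅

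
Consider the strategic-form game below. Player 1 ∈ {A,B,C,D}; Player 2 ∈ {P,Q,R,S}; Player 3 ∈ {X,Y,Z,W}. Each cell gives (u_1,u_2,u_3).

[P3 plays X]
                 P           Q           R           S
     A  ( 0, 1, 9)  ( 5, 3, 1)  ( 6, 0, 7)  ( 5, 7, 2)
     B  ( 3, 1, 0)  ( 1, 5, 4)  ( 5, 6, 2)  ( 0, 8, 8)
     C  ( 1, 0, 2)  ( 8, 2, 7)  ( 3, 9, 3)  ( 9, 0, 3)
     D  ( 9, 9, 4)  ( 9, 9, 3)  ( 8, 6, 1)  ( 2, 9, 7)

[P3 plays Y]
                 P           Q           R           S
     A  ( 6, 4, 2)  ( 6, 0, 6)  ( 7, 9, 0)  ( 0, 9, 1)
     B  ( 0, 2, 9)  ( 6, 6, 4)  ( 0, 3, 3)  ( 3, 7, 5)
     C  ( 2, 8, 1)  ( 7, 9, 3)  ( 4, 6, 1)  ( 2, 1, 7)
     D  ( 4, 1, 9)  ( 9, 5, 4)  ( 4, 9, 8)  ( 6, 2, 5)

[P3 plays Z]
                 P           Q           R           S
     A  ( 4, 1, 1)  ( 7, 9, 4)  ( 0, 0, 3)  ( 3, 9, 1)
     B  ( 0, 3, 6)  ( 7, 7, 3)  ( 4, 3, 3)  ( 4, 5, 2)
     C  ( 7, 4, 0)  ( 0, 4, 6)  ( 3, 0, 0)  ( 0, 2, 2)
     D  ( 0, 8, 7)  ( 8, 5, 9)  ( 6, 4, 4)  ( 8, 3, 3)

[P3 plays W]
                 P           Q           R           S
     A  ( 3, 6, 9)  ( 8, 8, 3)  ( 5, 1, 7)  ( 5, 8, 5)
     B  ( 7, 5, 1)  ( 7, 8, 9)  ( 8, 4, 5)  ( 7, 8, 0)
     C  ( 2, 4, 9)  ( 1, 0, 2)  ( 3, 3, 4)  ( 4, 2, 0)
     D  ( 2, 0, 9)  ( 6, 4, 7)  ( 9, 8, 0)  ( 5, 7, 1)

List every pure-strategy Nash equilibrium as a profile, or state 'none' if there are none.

(A,P,X): not NE [P1→D gives 9>0; P2→S gives 7>1]
(A,P,Y): not NE [P2→S gives 9>4; P3→W gives 9>2]
(A,P,Z): not NE [P1→C gives 7>4; P2→S gives 9>1; P3→W gives 9>1]
(A,P,W): not NE [P1→B gives 7>3; P2→S gives 8>6]
(A,Q,X): not NE [P1→D gives 9>5; P2→S gives 7>3; P3→Y gives 6>1]
(A,Q,Y): not NE [P1→D gives 9>6; P2→S gives 9>0]
(A,Q,Z): not NE [P1→D gives 8>7; P3→Y gives 6>4]
(A,Q,W): not NE [P3→Y gives 6>3]
(A,R,X): not NE [P1→D gives 8>6; P2→S gives 7>0]
(A,R,Y): not NE [P3→W gives 7>0]
(A,R,Z): not NE [P1→D gives 6>0; P2→S gives 9>0; P3→W gives 7>3]
(A,R,W): not NE [P1→D gives 9>5; P2→S gives 8>1]
(A,S,X): not NE [P1→C gives 9>5; P3→W gives 5>2]
(A,S,Y): not NE [P1→D gives 6>0; P3→W gives 5>1]
(A,S,Z): not NE [P1→D gives 8>3; P3→W gives 5>1]
(A,S,W): not NE [P1→B gives 7>5]
(B,P,X): not NE [P1→D gives 9>3; P2→S gives 8>1; P3→Y gives 9>0]
(B,P,Y): not NE [P1→A gives 6>0; P2→S gives 7>2]
(B,P,Z): not NE [P1→C gives 7>0; P2→Q gives 7>3; P3→Y gives 9>6]
(B,P,W): not NE [P2→S gives 8>5; P3→Y gives 9>1]
(B,Q,X): not NE [P1→D gives 9>1; P2→S gives 8>5; P3→W gives 9>4]
(B,Q,Y): not NE [P1→D gives 9>6; P2→S gives 7>6; P3→W gives 9>4]
(B,Q,Z): not NE [P1→D gives 8>7; P3→W gives 9>3]
(B,Q,W): not NE [P1→A gives 8>7]
(B,R,X): not NE [P1→D gives 8>5; P2→S gives 8>6; P3→W gives 5>2]
(B,R,Y): not NE [P1→A gives 7>0; P2→S gives 7>3; P3→W gives 5>3]
(B,R,Z): not NE [P1→D gives 6>4; P2→Q gives 7>3; P3→W gives 5>3]
(B,R,W): not NE [P1→D gives 9>8; P2→S gives 8>4]
(B,S,X): not NE [P1→C gives 9>0]
(B,S,Y): not NE [P1→D gives 6>3; P3→X gives 8>5]
(B,S,Z): not NE [P1→D gives 8>4; P2→Q gives 7>5; P3→X gives 8>2]
(B,S,W): not NE [P3→X gives 8>0]
(C,P,X): not NE [P1→D gives 9>1; P2→R gives 9>0; P3→W gives 9>2]
(C,P,Y): not NE [P1→A gives 6>2; P2→Q gives 9>8; P3→W gives 9>1]
(C,P,Z): not NE [P3→W gives 9>0]
(C,P,W): not NE [P1→B gives 7>2]
(C,Q,X): not NE [P1→D gives 9>8; P2→R gives 9>2]
(C,Q,Y): not NE [P1→D gives 9>7; P3→X gives 7>3]
(C,Q,Z): not NE [P1→D gives 8>0; P3→X gives 7>6]
(C,Q,W): not NE [P1→A gives 8>1; P2→P gives 4>0; P3→X gives 7>2]
(C,R,X): not NE [P1→D gives 8>3; P3→W gives 4>3]
(C,R,Y): not NE [P1→A gives 7>4; P2→Q gives 9>6; P3→W gives 4>1]
(C,R,Z): not NE [P1→D gives 6>3; P2→Q gives 4>0; P3→W gives 4>0]
(C,R,W): not NE [P1→D gives 9>3; P2→P gives 4>3]
(C,S,X): not NE [P2→R gives 9>0; P3→Y gives 7>3]
(C,S,Y): not NE [P1→D gives 6>2; P2→Q gives 9>1]
(C,S,Z): not NE [P1→D gives 8>0; P2→Q gives 4>2; P3→Y gives 7>2]
(C,S,W): not NE [P1→B gives 7>4; P2→P gives 4>2; P3→Y gives 7>0]
(D,P,X): not NE [P3→W gives 9>4]
(D,P,Y): not NE [P1→A gives 6>4; P2→R gives 9>1]
(D,P,Z): not NE [P1→C gives 7>0; P3→W gives 9>7]
(D,P,W): not NE [P1→B gives 7>2; P2→R gives 8>0]
(D,Q,X): not NE [P3→Z gives 9>3]
(D,Q,Y): not NE [P2→R gives 9>5; P3→Z gives 9>4]
(D,Q,Z): not NE [P2→P gives 8>5]
(D,Q,W): not NE [P1→A gives 8>6; P2→R gives 8>4; P3→Z gives 9>7]
(D,R,X): not NE [P2→S gives 9>6; P3→Y gives 8>1]
(D,R,Y): not NE [P1→A gives 7>4]
(D,R,Z): not NE [P2→P gives 8>4; P3→Y gives 8>4]
(D,R,W): not NE [P3→Y gives 8>0]
(D,S,X): not NE [P1→C gives 9>2]
(D,S,Y): not NE [P2→R gives 9>2; P3→X gives 7>5]
(D,S,Z): not NE [P2→P gives 8>3; P3→X gives 7>3]
(D,S,W): not NE [P1→B gives 7>5; P2→R gives 8>7; P3→X gives 7>1]

No pure NE.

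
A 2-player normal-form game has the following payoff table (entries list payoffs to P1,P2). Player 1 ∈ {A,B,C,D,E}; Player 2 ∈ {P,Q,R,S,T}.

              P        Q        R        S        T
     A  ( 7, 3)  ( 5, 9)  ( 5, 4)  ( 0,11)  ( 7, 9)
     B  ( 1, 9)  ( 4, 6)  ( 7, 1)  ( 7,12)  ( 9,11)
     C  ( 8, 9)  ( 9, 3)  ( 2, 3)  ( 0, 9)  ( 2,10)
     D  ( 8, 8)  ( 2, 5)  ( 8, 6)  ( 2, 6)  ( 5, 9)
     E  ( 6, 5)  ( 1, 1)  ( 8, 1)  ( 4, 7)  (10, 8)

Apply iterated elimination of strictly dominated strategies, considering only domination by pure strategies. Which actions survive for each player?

Remaining: P1:{B,E} P2:{S,T}

P2 drop P (T beats it: A:9>3 B:11>9 C:10>9 D:9>8 E:8>5)
P2 drop Q (S beats it: A:11>9 B:12>6 C:9>3 D:6>5 E:7>1)
P1 drop A (B beats it: R:7>5 S:7>0 T:9>7)
P1 drop C (B beats it: R:7>2 S:7>0 T:9>2)
P2 drop R (T beats it: B:11>1 D:9>6 E:8>1)
P1 drop D (B beats it: S:7>2 T:9>5)
P1→{B,E} P2→{S,T}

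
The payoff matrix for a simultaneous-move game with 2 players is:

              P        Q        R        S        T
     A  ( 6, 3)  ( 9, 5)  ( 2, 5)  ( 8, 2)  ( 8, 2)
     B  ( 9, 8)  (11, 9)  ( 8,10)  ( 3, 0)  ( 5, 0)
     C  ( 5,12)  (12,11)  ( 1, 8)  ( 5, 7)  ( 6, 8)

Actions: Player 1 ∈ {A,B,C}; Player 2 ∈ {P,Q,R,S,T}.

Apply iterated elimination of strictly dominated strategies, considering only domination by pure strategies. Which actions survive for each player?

IESDS → P1:{B,C} P2:{P,Q,R}

P2 drop S (P beats it: A:3>2 B:8>0 C:12>7)
P2 drop T (P beats it: A:3>2 B:8>0 C:12>8)
P1 drop A (B beats it: P:9>6 Q:11>9 R:8>2)
P1→{B,C} P2→{P,Q,R}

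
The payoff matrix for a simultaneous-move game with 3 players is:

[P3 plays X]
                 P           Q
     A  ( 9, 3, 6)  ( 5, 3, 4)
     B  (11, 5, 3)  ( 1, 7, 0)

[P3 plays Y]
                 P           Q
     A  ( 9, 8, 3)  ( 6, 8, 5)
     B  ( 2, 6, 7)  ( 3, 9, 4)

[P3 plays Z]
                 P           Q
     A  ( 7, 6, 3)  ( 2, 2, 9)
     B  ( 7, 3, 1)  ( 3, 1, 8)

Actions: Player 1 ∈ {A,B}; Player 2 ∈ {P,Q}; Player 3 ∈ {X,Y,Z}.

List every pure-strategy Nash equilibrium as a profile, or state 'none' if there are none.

Equilibria: none

(A,P,X): not NE [P1→B gives 11>9]
(A,P,Y): not NE [P3→X gives 6>3]
(A,P,Z): not NE [P3→X gives 6>3]
(A,Q,X): not NE [P3→Z gives 9>4]
(A,Q,Y): not NE [P3→Z gives 9>5]
(A,Q,Z): not NE [P1→B gives 3>2; P2→P gives 6>2]
(B,P,X): not NE [P2→Q gives 7>5; P3→Y gives 7>3]
(B,P,Y): not NE [P1→A gives 9>2; P2→Q gives 9>6]
(B,P,Z): not NE [P3→Y gives 7>1]
(B,Q,X): not NE [P1→A gives 5>1; P3→Z gives 8>0]
(B,Q,Y): not NE [P1→A gives 6>3; P3→Z gives 8>4]
(B,Q,Z): not NE [P2→P gives 3>1]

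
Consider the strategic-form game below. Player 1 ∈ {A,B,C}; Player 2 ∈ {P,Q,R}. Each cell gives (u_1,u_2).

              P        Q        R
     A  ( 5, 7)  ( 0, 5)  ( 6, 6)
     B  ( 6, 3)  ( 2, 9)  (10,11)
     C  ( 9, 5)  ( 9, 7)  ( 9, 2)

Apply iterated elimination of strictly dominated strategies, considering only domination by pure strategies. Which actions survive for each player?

P1 drop A (B beats it: P:6>5 Q:2>0 R:10>6)
P2 drop P (Q beats it: B:9>3 C:7>5)
P1→{B,C} P2→{Q,R}

Remaining: P1:{B,C} P2:{Q,R}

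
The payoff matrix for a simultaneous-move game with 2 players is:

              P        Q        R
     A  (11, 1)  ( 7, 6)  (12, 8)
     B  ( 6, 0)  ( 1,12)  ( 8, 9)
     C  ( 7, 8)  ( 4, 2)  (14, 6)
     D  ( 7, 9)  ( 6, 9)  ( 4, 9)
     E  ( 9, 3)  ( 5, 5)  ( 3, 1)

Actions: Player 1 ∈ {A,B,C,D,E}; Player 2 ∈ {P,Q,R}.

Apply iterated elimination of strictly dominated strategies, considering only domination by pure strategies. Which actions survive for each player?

P1 drop B (A beats it: P:11>6 Q:7>1 R:12>8)
P1 drop D (A beats it: P:11>7 Q:7>6 R:12>4)
P1 drop E (A beats it: P:11>9 Q:7>5 R:12>3)
P2 drop Q (R beats it: A:8>6 C:6>2)
P1→{A,C} P2→{P,R}

Remaining: P1:{A,C} P2:{P,R}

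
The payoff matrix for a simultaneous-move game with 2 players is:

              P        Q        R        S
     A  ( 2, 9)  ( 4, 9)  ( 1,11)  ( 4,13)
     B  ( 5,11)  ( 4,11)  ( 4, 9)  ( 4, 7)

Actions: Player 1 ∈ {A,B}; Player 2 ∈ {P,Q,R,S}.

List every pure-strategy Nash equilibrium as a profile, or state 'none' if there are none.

NE set: (A,S), (B,P), (B,Q)

(A,P): not NE [P1→B gives 5>2; P2→S gives 13>9]
(A,Q): not NE [P2→S gives 13>9]
(A,R): not NE [P1→B gives 4>1; P2→S gives 13>11]
(A,S): NE
(B,P): NE
(B,Q): NE
(B,R): not NE [P2→Q gives 11>9]
(B,S): not NE [P2→Q gives 11>7]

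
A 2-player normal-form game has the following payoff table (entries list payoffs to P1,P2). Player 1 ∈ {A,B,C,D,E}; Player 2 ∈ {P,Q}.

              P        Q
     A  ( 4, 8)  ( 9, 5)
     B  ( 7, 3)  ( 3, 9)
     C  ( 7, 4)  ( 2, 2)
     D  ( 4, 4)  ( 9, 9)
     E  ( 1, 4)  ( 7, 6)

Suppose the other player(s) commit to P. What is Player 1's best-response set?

P1 best: {B,C}

u_1(A vs P) = 4
u_1(B vs P) = 7
u_1(C vs P) = 7
u_1(D vs P) = 4
u_1(E vs P) = 1
max payoff 7 at {B,C}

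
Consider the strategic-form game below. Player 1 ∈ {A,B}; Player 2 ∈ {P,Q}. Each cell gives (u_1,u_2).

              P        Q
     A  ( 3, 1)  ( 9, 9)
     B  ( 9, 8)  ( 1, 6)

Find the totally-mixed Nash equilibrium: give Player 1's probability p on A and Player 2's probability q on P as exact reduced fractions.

P1 indiff ⇒ q·3+(1-q)·9 = q·9+(1-q)·1 ⇒ q(-6) = (1-q)(-8) ⇒ q = 4/7
P2 indiff ⇒ p·1+(1-p)·8 = p·9+(1-p)·6 ⇒ p(-8) = (1-p)(-2) ⇒ p = 1/5

(p,q) = (1/5, 4/7)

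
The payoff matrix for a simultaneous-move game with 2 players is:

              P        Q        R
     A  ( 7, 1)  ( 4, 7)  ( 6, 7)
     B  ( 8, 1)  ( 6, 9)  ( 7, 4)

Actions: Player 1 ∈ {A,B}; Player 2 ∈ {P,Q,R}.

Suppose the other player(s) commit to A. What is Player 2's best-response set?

BR_2 = {Q,R}

u_2(P vs A) = 1
u_2(Q vs A) = 7
u_2(R vs A) = 7
max payoff 7 at {Q,R}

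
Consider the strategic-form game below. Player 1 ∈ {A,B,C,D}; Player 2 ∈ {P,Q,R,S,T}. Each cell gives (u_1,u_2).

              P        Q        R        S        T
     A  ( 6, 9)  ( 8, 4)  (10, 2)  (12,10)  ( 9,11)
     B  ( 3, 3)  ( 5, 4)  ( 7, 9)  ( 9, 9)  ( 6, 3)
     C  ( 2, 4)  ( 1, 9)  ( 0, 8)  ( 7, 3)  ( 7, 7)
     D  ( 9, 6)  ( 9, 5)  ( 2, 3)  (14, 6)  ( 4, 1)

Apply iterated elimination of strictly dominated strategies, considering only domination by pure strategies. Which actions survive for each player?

Survivors P1:{A,D} P2:{P,S,T}

P1 drop B (A beats it: P:6>3 Q:8>5 R:10>7 S:12>9 T:9>6)
P1 drop C (A beats it: P:6>2 Q:8>1 R:10>0 S:12>7 T:9>7)
P2 drop Q (P beats it: A:9>4 D:6>5)
P2 drop R (P beats it: A:9>2 D:6>3)
P1→{A,D} P2→{P,S,T}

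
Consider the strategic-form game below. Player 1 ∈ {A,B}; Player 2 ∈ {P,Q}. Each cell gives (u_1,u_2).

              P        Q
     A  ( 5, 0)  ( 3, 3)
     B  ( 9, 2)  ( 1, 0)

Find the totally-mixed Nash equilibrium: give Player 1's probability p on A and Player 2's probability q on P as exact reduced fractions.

(p,q) = (2/5, 1/3)

P1 indiff ⇒ q·5+(1-q)·3 = q·9+(1-q)·1 ⇒ q(-4) = (1-q)(-2) ⇒ q = 1/3
P2 indiff ⇒ p·0+(1-p)·2 = p·3+(1-p)·0 ⇒ p(-3) = (1-p)(-2) ⇒ p = 2/5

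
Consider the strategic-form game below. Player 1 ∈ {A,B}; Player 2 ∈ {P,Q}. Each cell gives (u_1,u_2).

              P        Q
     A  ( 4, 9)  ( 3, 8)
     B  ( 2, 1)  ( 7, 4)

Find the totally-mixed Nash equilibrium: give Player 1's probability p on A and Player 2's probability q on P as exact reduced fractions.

P1 indiff ⇒ q·4+(1-q)·3 = q·2+(1-q)·7 ⇒ q(2) = (1-q)(4) ⇒ q = 2/3
P2 indiff ⇒ p·9+(1-p)·1 = p·8+(1-p)·4 ⇒ p(1) = (1-p)(3) ⇒ p = 3/4

P1 mixes 3/4 on A; P2 mixes 2/3 on P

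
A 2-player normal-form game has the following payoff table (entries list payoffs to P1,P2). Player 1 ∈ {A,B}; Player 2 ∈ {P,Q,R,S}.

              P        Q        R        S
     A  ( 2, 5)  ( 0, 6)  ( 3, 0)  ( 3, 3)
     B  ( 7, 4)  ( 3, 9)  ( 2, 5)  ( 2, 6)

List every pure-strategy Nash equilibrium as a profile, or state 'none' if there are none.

PSNE = {(B,Q)}

(A,P): not NE [P1→B gives 7>2; P2→Q gives 6>5]
(A,Q): not NE [P1→B gives 3>0]
(A,R): not NE [P2→Q gives 6>0]
(A,S): not NE [P2→Q gives 6>3]
(B,P): not NE [P2→Q gives 9>4]
(B,Q): NE
(B,R): not NE [P1→A gives 3>2; P2→Q gives 9>5]
(B,S): not NE [P1→A gives 3>2; P2→Q gives 9>6]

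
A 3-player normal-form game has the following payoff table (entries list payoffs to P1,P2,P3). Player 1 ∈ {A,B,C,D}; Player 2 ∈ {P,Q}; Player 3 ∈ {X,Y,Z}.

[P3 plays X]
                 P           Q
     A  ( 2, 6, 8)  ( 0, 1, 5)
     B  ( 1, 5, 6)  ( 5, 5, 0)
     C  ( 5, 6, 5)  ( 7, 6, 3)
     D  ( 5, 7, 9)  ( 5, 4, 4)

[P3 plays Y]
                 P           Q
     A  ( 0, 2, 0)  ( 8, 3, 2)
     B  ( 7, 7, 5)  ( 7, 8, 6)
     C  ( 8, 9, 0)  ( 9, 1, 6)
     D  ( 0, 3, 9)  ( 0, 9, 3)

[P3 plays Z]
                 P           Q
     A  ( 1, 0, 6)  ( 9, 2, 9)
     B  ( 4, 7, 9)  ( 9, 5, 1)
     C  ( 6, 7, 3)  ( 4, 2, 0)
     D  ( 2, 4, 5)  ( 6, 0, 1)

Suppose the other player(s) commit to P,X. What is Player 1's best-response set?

BR_1 = {C,D}

u_1(A vs P,X) = 2
u_1(B vs P,X) = 1
u_1(C vs P,X) = 5
u_1(D vs P,X) = 5
max payoff 5 at {C,D}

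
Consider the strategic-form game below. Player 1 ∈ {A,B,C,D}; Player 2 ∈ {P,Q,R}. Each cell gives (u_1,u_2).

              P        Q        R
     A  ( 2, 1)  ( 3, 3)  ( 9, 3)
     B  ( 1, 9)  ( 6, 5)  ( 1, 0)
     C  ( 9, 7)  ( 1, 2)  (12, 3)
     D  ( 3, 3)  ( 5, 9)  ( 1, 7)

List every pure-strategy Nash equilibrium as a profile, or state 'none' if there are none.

(A,P): not NE [P1→C gives 9>2; P2→R gives 3>1]
(A,Q): not NE [P1→B gives 6>3]
(A,R): not NE [P1→C gives 12>9]
(B,P): not NE [P1→C gives 9>1]
(B,Q): not NE [P2→P gives 9>5]
(B,R): not NE [P1→C gives 12>1; P2→P gives 9>0]
(C,P): NE
(C,Q): not NE [P1→B gives 6>1; P2→P gives 7>2]
(C,R): not NE [P2→P gives 7>3]
(D,P): not NE [P1→C gives 9>3; P2→Q gives 9>3]
(D,Q): not NE [P1→B gives 6>5]
(D,R): not NE [P1→C gives 12>1; P2→Q gives 9>7]

PSNE = {(C,P)}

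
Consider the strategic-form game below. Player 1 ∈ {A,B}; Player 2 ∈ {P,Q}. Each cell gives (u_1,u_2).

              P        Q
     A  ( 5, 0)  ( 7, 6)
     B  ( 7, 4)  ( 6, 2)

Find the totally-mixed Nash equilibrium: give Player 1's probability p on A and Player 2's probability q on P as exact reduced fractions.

P1 mixes 1/4 on A; P2 mixes 1/3 on P

P1 indiff ⇒ q·5+(1-q)·7 = q·7+(1-q)·6 ⇒ q(-2) = (1-q)(-1) ⇒ q = 1/3
P2 indiff ⇒ p·0+(1-p)·4 = p·6+(1-p)·2 ⇒ p(-6) = (1-p)(-2) ⇒ p = 1/4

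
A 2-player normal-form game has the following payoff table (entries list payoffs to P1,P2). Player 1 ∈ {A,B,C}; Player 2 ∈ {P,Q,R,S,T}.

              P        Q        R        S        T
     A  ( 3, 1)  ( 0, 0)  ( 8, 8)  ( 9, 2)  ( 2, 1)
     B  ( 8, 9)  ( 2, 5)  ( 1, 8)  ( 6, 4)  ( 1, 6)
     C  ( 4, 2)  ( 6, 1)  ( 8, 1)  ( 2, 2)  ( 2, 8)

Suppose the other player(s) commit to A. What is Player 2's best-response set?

u_2(P vs A) = 1
u_2(Q vs A) = 0
u_2(R vs A) = 8
u_2(S vs A) = 2
u_2(T vs A) = 1
max payoff 8 at {R}

P2 best: {R}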